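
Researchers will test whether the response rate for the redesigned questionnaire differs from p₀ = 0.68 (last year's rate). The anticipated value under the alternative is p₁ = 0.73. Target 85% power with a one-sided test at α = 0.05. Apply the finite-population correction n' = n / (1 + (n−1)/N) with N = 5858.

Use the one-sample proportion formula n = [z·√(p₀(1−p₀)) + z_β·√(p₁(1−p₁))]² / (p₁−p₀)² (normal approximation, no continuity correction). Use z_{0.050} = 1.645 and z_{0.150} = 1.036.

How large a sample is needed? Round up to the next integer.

n = [z_α·√(p₀q₀) + z_β·√(p₁q₁)]² / (p₁ − p₀)²
  = [1.645·√(0.68·0.32) + 1.036·√(0.73·0.27)]² / (0.05)²
  = [1.645·0.4665 + 1.036·0.4440]² / 0.0025
  = [1.2273]² / 0.0025
  = 602.50
Finite-population correction (N = 5858): 602.50 / (1 + (602.50 − 1)/5858) = 546.40.
Round up → n = 547.

n = 547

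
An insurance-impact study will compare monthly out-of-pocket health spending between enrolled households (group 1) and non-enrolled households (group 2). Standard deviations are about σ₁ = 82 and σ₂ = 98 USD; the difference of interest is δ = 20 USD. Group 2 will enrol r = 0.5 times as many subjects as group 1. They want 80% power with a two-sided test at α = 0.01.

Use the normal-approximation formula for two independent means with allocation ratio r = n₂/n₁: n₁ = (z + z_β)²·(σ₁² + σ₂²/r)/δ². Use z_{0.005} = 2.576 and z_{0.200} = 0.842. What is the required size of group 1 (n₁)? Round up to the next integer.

n₁ = (z_{α/2} + z_β)² · (σ₁² + σ₂²/r) / δ²
   = (2.576 + 0.842)² · (82² + 98²/0.5) / 20²
   = 11.6827 · (6724 + 19208) / 400
   = 11.6827 · 25932 / 400
   = 757.39
Round up → n₁ = 758; n₂ = r·n₁ = 0.5 × 758 = 379.

n₁ = 758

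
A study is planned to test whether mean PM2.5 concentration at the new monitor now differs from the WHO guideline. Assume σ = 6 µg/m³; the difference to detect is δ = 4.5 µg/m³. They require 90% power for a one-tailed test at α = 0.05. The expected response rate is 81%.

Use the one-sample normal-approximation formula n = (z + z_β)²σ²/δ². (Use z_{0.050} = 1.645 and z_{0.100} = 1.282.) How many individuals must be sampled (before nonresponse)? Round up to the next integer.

n = (z_α + z_β)² · σ² / δ²
  = (1.645 + 1.282)² · 6² / 4.5²
  = 8.5673 · 36 / 20.25
  = 15.23
Adjust for 81% response: 15.23 / 0.81 = 18.80.
Round up → n = 19.

n = 19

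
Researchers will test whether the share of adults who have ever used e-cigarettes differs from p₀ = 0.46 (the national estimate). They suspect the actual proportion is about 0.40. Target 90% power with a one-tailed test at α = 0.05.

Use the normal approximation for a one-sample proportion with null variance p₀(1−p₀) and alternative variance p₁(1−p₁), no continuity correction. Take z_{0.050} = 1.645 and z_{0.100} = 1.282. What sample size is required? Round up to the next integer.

n = [z_α·√(p₀q₀) + z_β·√(p₁q₁)]² / (p₁ − p₀)²
  = [1.645·√(0.46·0.54) + 1.282·√(0.40·0.60)]² / (-0.06)²
  = [1.645·0.4984 + 1.282·0.4899]² / 0.0036
  = [1.4479]² / 0.0036
  = 582.35
Round up → n = 583.

n = 583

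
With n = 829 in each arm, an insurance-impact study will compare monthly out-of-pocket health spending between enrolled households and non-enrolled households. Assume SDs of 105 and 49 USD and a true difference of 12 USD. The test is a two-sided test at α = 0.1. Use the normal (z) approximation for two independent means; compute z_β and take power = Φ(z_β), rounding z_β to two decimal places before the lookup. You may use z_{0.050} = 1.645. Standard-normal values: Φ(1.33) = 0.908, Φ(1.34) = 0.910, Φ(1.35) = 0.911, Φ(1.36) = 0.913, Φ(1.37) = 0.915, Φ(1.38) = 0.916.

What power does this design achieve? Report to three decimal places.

z_β = δ·√(n/(σ₁²+σ₂²)) − z_{α/2}
    = 12 · √(829/13426) − 1.645
    = 12 · 0.24849 − 1.645
    = 2.9818 − 1.645 = 1.3368 → 1.34
Power = Φ(1.34) = 0.910.

Power ≈ 0.910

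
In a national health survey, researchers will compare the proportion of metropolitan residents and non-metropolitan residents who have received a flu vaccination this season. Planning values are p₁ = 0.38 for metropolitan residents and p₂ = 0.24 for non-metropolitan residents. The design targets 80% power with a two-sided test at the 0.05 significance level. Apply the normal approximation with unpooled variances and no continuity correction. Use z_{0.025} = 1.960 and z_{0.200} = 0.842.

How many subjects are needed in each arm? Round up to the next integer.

n = (z_{α/2} + z_β)² · [p₁(1−p₁) + p₂(1−p₂)] / (p₁ − p₂)²
  = (1.960 + 0.842)² · (0.38·0.62 + 0.24·0.76) / (0.14)²
  = (2.802)² · (0.2356 + 0.1824) / 0.0196
  = 7.8512 · 0.4180 / 0.0196
  = 167.44
Round up → n = 168 per group.

n = 168 per group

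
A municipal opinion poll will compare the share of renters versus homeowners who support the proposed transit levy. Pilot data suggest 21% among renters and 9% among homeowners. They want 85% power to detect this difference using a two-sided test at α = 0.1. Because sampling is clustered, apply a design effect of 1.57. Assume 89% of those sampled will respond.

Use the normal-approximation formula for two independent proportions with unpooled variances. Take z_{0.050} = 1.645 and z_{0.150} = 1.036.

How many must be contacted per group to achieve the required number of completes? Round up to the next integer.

n = 219 per group

n = (z_{α/2} + z_β)² · [p₁(1−p₁) + p₂(1−p₂)] / (p₁ − p₂)²
  = (1.645 + 1.036)² · (0.21·0.79 + 0.09·0.91) / (0.12)²
  = (2.681)² · (0.1659 + 0.0819) / 0.0144
  = 7.1878 · 0.2478 / 0.0144
  = 123.69
Design effect: 1.57 × 123.69 = 194.19.
Adjust for 89% response: 194.19 / 0.89 = 218.19.
Round up → n = 219 per group.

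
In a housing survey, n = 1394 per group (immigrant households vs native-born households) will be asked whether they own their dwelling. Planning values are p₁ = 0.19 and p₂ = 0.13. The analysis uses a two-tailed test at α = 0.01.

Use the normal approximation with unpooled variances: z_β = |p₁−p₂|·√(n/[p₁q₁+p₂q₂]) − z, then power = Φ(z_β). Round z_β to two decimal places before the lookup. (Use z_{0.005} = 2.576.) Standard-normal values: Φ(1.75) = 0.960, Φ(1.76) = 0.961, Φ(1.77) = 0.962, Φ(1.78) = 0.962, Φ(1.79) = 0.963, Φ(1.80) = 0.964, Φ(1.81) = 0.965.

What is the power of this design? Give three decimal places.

Power ≈ 0.961

z_β = |p₁−p₂|·√(n/[p₁q₁+p₂q₂]) − z_{α/2}
    = 0.06 · √(1394/0.2670) − 2.576
    = 0.06 · 72.2563 − 2.576
    = 4.3354 − 2.576 = 1.7594 → 1.76
Power = Φ(1.76) = 0.961.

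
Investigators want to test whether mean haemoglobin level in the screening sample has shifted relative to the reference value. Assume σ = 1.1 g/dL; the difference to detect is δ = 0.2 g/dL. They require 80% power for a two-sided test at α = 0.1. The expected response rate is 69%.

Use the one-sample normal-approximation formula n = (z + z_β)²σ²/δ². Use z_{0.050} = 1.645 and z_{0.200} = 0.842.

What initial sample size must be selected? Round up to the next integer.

n = (z_{α/2} + z_β)² · σ² / δ²
  = (1.645 + 0.842)² · 1.1² / 0.2²
  = 6.1852 · 1.21 / 0.04
  = 187.10
Adjust for 69% response: 187.10 / 0.69 = 271.16.
Round up → n = 272.

n = 272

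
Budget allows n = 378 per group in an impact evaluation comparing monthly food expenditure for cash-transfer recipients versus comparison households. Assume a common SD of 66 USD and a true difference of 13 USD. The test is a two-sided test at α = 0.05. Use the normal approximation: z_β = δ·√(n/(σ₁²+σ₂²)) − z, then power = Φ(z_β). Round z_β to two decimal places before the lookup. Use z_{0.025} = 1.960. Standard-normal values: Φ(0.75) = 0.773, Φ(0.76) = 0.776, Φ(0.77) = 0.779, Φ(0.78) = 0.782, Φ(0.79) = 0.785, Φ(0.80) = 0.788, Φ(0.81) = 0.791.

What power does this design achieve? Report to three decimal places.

Power ≈ 0.773

z_β = δ·√(n/(σ₁²+σ₂²)) − z_{α/2}
    = 13 · √(378/8712) − 1.960
    = 13 · 0.20830 − 1.960
    = 2.7079 − 1.960 = 0.7479 → 0.75
Power = Φ(0.75) = 0.773.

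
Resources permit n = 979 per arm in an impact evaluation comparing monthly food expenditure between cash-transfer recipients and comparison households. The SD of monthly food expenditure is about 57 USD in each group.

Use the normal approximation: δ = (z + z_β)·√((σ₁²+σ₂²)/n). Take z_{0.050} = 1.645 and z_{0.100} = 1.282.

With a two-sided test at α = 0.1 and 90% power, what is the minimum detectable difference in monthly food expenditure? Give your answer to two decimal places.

Minimum detectable difference ≈ 7.54 USD

δ = (z_{α/2} + z_β) · √((σ₁²+σ₂²)/n)
  = (1.645 + 1.282) · √(6498/979)
  = 2.927 · √6.6374
  = 2.927 · 2.5763
  = 7.5409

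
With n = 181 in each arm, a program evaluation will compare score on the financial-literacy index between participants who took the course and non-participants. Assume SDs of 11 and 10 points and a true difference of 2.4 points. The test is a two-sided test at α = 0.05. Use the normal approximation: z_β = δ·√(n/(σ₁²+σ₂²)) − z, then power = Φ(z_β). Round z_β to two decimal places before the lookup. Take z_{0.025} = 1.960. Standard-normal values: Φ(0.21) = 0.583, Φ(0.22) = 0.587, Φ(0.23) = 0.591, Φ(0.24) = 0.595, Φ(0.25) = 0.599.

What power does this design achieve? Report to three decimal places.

z_β = δ·√(n/(σ₁²+σ₂²)) − z_{α/2}
    = 2.4 · √(181/221) − 1.960
    = 2.4 · 0.90499 − 1.960
    = 2.1720 − 1.960 = 0.2120 → 0.21
Power = Φ(0.21) = 0.583.

Power ≈ 0.583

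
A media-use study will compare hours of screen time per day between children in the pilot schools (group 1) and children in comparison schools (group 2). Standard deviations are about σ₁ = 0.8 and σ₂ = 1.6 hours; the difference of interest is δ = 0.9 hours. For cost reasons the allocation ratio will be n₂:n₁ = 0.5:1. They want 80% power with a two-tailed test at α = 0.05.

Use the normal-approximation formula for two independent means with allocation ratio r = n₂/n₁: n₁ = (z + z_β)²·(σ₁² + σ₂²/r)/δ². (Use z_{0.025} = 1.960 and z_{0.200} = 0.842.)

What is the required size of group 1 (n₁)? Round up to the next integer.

n₁ = 56

n₁ = (z_{α/2} + z_β)² · (σ₁² + σ₂²/r) / δ²
   = (1.960 + 0.842)² · (0.8² + 1.6²/0.5) / 0.9²
   = 7.8512 · (0.64 + 5.12) / 0.81
   = 7.8512 · 5.76 / 0.81
   = 55.83
Round up → n₁ = 56; n₂ = r·n₁ = 0.5 × 56 = 28.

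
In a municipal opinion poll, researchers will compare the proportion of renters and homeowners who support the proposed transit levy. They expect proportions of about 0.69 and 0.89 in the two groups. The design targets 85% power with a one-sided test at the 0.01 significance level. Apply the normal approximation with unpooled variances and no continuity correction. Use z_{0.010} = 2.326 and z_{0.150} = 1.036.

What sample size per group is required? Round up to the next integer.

n = 89 per group

n = (z_α + z_β)² · [p₁(1−p₁) + p₂(1−p₂)] / (p₁ − p₂)²
  = (2.326 + 1.036)² · (0.69·0.31 + 0.89·0.11) / (-0.20)²
  = (3.362)² · (0.2139 + 0.0979) / 0.0400
  = 11.3030 · 0.3118 / 0.0400
  = 88.11
Round up → n = 89 per group.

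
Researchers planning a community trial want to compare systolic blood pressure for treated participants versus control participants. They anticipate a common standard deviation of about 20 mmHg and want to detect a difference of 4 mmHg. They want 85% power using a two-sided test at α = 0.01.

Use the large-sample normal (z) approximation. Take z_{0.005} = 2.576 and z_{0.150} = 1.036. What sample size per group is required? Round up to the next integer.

n = 653 per group

n = (z_{α/2} + z_β)² · (σ₁² + σ₂²) / δ²
  = (2.576 + 1.036)² · (2·20² = 800) / 4²
  = 13.0465 · 800 / 16
  = 652.33
Round up → n = 653 per group.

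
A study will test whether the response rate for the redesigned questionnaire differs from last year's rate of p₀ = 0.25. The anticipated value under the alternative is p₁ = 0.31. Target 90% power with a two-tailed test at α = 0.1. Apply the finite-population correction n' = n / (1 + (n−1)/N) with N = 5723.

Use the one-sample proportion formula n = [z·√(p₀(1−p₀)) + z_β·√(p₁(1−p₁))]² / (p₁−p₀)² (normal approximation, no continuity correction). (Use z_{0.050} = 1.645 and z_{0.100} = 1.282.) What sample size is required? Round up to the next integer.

n = [z_{α/2}·√(p₀q₀) + z_β·√(p₁q₁)]² / (p₁ − p₀)²
  = [1.645·√(0.25·0.75) + 1.282·√(0.31·0.69)]² / (0.06)²
  = [1.645·0.4330 + 1.282·0.4625]² / 0.0036
  = [1.3052]² / 0.0036
  = 473.22
Finite-population correction (N = 5723): 473.22 / (1 + (473.22 − 1)/5723) = 437.15.
Round up → n = 438.

n = 438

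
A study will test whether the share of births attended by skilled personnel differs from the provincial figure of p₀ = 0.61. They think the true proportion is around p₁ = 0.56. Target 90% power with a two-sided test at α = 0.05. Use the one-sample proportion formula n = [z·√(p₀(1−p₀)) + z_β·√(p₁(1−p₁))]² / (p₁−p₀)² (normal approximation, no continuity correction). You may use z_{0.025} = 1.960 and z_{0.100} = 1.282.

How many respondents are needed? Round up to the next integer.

n = 1015

n = [z_{α/2}·√(p₀q₀) + z_β·√(p₁q₁)]² / (p₁ − p₀)²
  = [1.960·√(0.61·0.39) + 1.282·√(0.56·0.44)]² / (-0.05)²
  = [1.960·0.4877 + 1.282·0.4964]² / 0.0025
  = [1.5924]² / 0.0025
  = 1014.24
Round up → n = 1015.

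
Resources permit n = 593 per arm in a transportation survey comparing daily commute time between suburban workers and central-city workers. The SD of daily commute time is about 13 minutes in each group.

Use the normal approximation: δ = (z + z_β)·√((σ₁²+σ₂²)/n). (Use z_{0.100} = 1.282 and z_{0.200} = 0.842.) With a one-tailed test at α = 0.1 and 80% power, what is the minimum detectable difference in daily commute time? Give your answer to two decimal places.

δ = (z_α + z_β) · √((σ₁²+σ₂²)/n)
  = (1.282 + 0.842) · √(338/593)
  = 2.124 · √0.56998
  = 2.124 · 0.7550
  = 1.6036

Minimum detectable difference ≈ 1.60 minutes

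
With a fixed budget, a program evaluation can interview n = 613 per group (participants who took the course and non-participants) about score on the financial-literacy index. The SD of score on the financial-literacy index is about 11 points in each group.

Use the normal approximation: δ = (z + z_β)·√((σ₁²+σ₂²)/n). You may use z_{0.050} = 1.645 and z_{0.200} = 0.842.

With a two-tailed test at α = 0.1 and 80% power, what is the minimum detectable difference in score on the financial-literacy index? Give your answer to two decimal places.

Minimum detectable difference ≈ 1.56 points

δ = (z_{α/2} + z_β) · √((σ₁²+σ₂²)/n)
  = (1.645 + 0.842) · √(242/613)
  = 2.487 · √0.39478
  = 2.487 · 0.6283
  = 1.5626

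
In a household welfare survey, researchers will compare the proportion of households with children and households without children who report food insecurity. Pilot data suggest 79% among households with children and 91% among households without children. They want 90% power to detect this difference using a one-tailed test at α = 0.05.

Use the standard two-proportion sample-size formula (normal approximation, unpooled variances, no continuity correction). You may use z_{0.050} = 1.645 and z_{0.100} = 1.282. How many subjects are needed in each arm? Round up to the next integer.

n = 148 per group

n = (z_α + z_β)² · [p₁(1−p₁) + p₂(1−p₂)] / (p₁ − p₂)²
  = (1.645 + 1.282)² · (0.79·0.21 + 0.91·0.09) / (-0.12)²
  = (2.927)² · (0.1659 + 0.0819) / 0.0144
  = 8.5673 · 0.2478 / 0.0144
  = 147.43
Round up → n = 148 per group.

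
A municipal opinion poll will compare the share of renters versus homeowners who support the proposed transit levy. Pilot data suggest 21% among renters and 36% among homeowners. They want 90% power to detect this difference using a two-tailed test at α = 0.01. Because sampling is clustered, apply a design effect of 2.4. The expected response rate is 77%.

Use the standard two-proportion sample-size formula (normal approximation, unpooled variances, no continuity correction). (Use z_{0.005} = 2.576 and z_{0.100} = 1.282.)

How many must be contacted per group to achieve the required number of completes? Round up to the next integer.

n = (z_{α/2} + z_β)² · [p₁(1−p₁) + p₂(1−p₂)] / (p₁ − p₂)²
  = (2.576 + 1.282)² · (0.21·0.79 + 0.36·0.64) / (-0.15)²
  = (3.858)² · (0.1659 + 0.2304) / 0.0225
  = 14.8842 · 0.3963 / 0.0225
  = 262.16
Design effect: 2.4 × 262.16 = 629.18.
Adjust for 77% response: 629.18 / 0.77 = 817.12.
Round up → n = 818 per group.

n = 818 per group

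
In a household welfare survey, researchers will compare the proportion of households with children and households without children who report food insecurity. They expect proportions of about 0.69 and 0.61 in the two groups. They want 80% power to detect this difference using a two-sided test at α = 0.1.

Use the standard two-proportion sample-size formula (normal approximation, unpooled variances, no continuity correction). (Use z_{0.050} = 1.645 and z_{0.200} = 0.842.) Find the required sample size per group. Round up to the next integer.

n = 437 per group

n = (z_{α/2} + z_β)² · [p₁(1−p₁) + p₂(1−p₂)] / (p₁ − p₂)²
  = (1.645 + 0.842)² · (0.69·0.31 + 0.61·0.39) / (0.08)²
  = (2.487)² · (0.2139 + 0.2379) / 0.0064
  = 6.1852 · 0.4518 / 0.0064
  = 436.63
Round up → n = 437 per group.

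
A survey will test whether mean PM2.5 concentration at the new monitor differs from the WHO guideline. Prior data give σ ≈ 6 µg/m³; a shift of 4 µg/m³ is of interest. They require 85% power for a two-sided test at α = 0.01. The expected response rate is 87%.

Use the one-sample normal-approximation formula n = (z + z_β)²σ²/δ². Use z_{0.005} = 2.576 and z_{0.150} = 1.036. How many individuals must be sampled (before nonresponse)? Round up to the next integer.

n = (z_{α/2} + z_β)² · σ² / δ²
  = (2.576 + 1.036)² · 6² / 4²
  = 13.0465 · 36 / 16
  = 29.35
Adjust for 87% response: 29.35 / 0.87 = 33.74.
Round up → n = 34.

n = 34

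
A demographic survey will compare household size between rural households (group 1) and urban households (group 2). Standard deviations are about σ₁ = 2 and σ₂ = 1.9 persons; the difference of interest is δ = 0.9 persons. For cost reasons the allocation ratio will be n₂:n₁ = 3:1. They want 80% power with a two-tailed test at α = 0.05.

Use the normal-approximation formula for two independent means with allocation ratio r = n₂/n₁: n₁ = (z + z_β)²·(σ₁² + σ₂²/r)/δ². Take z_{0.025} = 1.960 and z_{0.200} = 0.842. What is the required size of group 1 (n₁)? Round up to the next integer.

n₁ = 51

n₁ = (z_{α/2} + z_β)² · (σ₁² + σ₂²/r) / δ²
   = (1.960 + 0.842)² · (2² + 1.9²/3) / 0.9²
   = 7.8512 · (4 + 1.2033) / 0.81
   = 7.8512 · 5.2033 / 0.81
   = 50.44
Round up → n₁ = 51; n₂ = r·n₁ = 3 × 51 = 153.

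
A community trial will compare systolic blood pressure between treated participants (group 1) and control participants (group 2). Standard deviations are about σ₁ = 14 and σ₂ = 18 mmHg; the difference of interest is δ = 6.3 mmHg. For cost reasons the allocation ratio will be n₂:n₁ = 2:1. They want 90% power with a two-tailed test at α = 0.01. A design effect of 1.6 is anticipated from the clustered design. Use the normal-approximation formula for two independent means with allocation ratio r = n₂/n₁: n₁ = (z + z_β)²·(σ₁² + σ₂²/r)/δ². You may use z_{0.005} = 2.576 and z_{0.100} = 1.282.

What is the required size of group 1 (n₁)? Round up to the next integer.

n₁ = 215

n₁ = (z_{α/2} + z_β)² · (σ₁² + σ₂²/r) / δ²
   = (2.576 + 1.282)² · (14² + 18²/2) / 6.3²
   = 14.8842 · (196 + 162) / 39.69
   = 14.8842 · 358 / 39.69
   = 134.25
Design effect: 1.6 × 134.25 = 214.81.
Round up → n₁ = 215; n₂ = r·n₁ = 2 × 215 = 430.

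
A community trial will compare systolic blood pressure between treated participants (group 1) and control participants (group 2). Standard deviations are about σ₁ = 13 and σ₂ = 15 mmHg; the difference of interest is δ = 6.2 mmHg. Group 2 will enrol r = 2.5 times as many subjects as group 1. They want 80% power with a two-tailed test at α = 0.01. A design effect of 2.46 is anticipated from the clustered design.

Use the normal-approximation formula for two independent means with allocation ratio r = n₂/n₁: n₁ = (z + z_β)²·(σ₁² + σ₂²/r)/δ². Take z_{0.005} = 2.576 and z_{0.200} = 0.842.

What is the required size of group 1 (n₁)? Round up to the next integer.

n₁ = (z_{α/2} + z_β)² · (σ₁² + σ₂²/r) / δ²
   = (2.576 + 0.842)² · (13² + 15²/2.5) / 6.2²
   = 11.6827 · (169 + 90) / 38.44
   = 11.6827 · 259 / 38.44
   = 78.72
Design effect: 2.46 × 78.72 = 193.64.
Round up → n₁ = 194; n₂ = r·n₁ = 2.5 × 194 = 485.

n₁ = 194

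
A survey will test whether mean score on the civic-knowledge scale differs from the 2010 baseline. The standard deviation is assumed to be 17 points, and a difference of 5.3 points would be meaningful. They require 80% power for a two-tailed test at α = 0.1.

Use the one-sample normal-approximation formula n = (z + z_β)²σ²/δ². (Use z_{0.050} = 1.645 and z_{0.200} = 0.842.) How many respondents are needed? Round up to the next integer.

n = 64

n = (z_{α/2} + z_β)² · σ² / δ²
  = (1.645 + 0.842)² · 17² / 5.3²
  = 6.1852 · 289 / 28.09
  = 63.64
Round up → n = 64.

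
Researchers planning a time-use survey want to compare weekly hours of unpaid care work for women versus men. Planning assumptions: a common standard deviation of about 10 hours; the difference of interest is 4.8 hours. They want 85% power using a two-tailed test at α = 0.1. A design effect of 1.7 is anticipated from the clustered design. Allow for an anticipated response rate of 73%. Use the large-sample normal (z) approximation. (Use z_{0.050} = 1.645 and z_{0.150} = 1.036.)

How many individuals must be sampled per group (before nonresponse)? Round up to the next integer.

n = (z_{α/2} + z_β)² · (σ₁² + σ₂²) / δ²
  = (1.645 + 1.036)² · (2·10² = 200) / 4.8²
  = 7.1878 · 200 / 23.04
  = 62.39
Design effect: 1.7 × 62.39 = 106.07.
Adjust for 73% response: 106.07 / 0.73 = 145.30.
Round up → n = 146 per group.

n = 146 per group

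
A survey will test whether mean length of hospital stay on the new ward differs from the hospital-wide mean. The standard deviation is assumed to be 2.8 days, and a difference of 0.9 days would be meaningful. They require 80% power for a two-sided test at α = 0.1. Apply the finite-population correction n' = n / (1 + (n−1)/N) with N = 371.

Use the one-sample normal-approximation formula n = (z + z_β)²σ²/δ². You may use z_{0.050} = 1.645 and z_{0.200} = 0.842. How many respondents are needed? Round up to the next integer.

n = 52

n = (z_{α/2} + z_β)² · σ² / δ²
  = (1.645 + 0.842)² · 2.8² / 0.9²
  = 6.1852 · 7.84 / 0.81
  = 59.87
Finite-population correction (N = 371): 59.87 / (1 + (59.87 − 1)/371) = 51.67.
Round up → n = 52.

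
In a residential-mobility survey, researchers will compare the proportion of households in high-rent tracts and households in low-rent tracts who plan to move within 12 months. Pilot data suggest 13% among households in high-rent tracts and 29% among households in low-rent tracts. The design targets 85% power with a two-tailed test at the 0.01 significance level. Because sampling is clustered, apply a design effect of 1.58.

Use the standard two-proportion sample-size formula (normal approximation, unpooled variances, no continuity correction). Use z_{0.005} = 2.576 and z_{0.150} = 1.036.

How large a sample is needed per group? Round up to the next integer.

n = 257 per group

n = (z_{α/2} + z_β)² · [p₁(1−p₁) + p₂(1−p₂)] / (p₁ − p₂)²
  = (2.576 + 1.036)² · (0.13·0.87 + 0.29·0.71) / (-0.16)²
  = (3.612)² · (0.1131 + 0.2059) / 0.0256
  = 13.0465 · 0.3190 / 0.0256
  = 162.57
Design effect: 1.58 × 162.57 = 256.86.
Round up → n = 257 per group.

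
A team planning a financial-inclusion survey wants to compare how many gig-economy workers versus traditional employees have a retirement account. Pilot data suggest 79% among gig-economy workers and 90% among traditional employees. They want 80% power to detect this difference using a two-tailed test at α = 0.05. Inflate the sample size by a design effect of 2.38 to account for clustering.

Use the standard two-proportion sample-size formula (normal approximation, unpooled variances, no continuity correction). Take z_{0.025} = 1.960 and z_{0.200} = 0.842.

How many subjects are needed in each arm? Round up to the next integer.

n = 396 per group

n = (z_{α/2} + z_β)² · [p₁(1−p₁) + p₂(1−p₂)] / (p₁ − p₂)²
  = (1.960 + 0.842)² · (0.79·0.21 + 0.90·0.10) / (-0.11)²
  = (2.802)² · (0.1659 + 0.0900) / 0.0121
  = 7.8512 · 0.2559 / 0.0121
  = 166.04
Design effect: 2.38 × 166.04 = 395.18.
Round up → n = 396 per group.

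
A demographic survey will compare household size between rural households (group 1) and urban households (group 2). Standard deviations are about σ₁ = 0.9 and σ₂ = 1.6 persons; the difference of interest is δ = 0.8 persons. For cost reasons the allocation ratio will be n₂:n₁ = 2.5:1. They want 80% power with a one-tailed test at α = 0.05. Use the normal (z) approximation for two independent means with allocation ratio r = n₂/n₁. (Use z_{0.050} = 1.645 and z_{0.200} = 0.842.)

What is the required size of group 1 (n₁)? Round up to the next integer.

n₁ = (z_α + z_β)² · (σ₁² + σ₂²/r) / δ²
   = (1.645 + 0.842)² · (0.9² + 1.6²/2.5) / 0.8²
   = 6.1852 · (0.81 + 1.024) / 0.64
   = 6.1852 · 1.834 / 0.64
   = 17.72
Round up → n₁ = 18; n₂ = r·n₁ = 2.5 × 18 = 45.

n₁ = 18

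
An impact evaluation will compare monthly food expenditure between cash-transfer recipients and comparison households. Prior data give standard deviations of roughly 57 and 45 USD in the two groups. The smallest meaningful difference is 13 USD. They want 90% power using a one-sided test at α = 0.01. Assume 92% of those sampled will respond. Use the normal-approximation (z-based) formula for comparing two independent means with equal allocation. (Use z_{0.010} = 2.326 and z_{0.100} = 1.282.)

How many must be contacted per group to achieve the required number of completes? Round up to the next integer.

n = (z_α + z_β)² · (σ₁² + σ₂²) / δ²
  = (2.326 + 1.282)² · (57² + 45² = 5274) / 13²
  = 13.0177 · 5274 / 169
  = 406.24
Adjust for 92% response: 406.24 / 0.92 = 441.57.
Round up → n = 442 per group.

n = 442 per group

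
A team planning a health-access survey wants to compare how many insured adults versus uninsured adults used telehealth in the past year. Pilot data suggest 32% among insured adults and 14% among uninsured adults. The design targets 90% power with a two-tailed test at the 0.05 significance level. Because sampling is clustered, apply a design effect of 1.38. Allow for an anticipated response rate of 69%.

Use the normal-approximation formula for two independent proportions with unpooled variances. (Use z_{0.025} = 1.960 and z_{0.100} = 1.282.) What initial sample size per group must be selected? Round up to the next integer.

n = (z_{α/2} + z_β)² · [p₁(1−p₁) + p₂(1−p₂)] / (p₁ − p₂)²
  = (1.960 + 1.282)² · (0.32·0.68 + 0.14·0.86) / (0.18)²
  = (3.242)² · (0.2176 + 0.1204) / 0.0324
  = 10.5106 · 0.3380 / 0.0324
  = 109.65
Design effect: 1.38 × 109.65 = 151.31.
Adjust for 69% response: 151.31 / 0.69 = 219.29.
Round up → n = 220 per group.

n = 220 per group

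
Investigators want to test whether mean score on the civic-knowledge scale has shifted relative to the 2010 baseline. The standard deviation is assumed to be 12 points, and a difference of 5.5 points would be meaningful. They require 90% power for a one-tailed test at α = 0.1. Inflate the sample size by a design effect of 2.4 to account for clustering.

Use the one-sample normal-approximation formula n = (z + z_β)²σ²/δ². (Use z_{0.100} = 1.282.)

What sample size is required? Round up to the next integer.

n = 76

n = (z_α + z_β)² · σ² / δ²
  = (1.282 + 1.282)² · 12² / 5.5²
  = 6.5741 · 144 / 30.25
  = 31.29
Design effect: 2.4 × 31.29 = 75.11.
Round up → n = 76.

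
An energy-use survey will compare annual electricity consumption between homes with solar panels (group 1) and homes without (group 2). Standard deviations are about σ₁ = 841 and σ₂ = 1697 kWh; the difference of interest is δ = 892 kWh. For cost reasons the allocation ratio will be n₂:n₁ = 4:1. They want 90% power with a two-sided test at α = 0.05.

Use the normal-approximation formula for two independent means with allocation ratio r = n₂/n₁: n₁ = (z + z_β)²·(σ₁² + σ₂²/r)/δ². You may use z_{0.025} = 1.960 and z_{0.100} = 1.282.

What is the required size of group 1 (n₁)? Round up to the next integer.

n₁ = (z_{α/2} + z_β)² · (σ₁² + σ₂²/r) / δ²
   = (1.960 + 1.282)² · (841² + 1697²/4) / 892²
   = 10.5106 · (707281 + 719952.2) / 795664
   = 10.5106 · 1427233.2 / 795664
   = 18.85
Round up → n₁ = 19; n₂ = r·n₁ = 4 × 19 = 76.

n₁ = 19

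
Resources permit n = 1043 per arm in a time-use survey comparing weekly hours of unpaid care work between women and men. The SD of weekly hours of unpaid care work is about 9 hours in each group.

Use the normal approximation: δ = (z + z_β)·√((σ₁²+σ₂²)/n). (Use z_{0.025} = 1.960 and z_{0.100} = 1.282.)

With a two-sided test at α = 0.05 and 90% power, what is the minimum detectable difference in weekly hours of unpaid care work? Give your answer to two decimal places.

Minimum detectable difference ≈ 1.28 hours

δ = (z_{α/2} + z_β) · √((σ₁²+σ₂²)/n)
  = (1.960 + 1.282) · √(162/1043)
  = 3.242 · √0.15532
  = 3.242 · 0.3941
  = 1.2777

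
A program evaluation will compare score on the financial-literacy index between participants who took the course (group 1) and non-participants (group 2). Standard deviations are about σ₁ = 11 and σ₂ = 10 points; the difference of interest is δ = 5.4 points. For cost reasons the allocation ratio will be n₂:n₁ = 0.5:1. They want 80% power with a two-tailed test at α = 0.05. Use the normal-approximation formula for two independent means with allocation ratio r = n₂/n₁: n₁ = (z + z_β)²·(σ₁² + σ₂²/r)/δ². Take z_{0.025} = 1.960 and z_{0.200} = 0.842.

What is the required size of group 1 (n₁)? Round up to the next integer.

n₁ = (z_{α/2} + z_β)² · (σ₁² + σ₂²/r) / δ²
   = (1.960 + 0.842)² · (11² + 10²/0.5) / 5.4²
   = 7.8512 · (121 + 200) / 29.16
   = 7.8512 · 321 / 29.16
   = 86.43
Round up → n₁ = 87; n₂ = r·n₁ = 0.5 × 87 = 44.

n₁ = 87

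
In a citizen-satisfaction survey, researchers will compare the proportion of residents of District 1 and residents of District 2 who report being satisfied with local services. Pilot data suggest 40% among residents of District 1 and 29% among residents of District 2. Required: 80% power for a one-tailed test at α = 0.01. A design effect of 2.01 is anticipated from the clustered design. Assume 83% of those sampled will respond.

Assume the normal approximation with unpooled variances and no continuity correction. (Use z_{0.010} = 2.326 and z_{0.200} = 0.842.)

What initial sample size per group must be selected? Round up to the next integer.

n = 896 per group

n = (z_α + z_β)² · [p₁(1−p₁) + p₂(1−p₂)] / (p₁ − p₂)²
  = (2.326 + 0.842)² · (0.40·0.60 + 0.29·0.71) / (0.11)²
  = (3.168)² · (0.2400 + 0.2059) / 0.0121
  = 10.0362 · 0.4459 / 0.0121
  = 369.85
Design effect: 2.01 × 369.85 = 743.39.
Adjust for 83% response: 743.39 / 0.83 = 895.65.
Round up → n = 896 per group.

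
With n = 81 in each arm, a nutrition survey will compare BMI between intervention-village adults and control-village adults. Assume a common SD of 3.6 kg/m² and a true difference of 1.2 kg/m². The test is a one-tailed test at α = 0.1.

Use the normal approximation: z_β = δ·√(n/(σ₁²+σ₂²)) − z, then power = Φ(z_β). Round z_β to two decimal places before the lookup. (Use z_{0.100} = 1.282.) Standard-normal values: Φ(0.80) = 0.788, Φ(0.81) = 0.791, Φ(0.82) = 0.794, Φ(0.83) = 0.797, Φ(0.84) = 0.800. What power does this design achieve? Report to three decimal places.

Power ≈ 0.800

z_β = δ·√(n/(σ₁²+σ₂²)) − z_α
    = 1.2 · √(81/25.92) − 1.282
    = 1.2 · 1.76777 − 1.282
    = 2.1213 − 1.282 = 0.8393 → 0.84
Power = Φ(0.84) = 0.800.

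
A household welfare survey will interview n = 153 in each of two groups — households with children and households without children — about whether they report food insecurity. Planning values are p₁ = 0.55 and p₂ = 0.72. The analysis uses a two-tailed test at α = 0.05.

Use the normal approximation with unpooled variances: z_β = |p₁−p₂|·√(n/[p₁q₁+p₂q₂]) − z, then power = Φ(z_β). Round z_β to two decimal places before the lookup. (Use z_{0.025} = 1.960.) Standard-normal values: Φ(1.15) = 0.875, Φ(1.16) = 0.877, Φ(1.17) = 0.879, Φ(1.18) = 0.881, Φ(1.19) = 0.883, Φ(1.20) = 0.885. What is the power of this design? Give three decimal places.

z_β = |p₁−p₂|·√(n/[p₁q₁+p₂q₂]) − z_{α/2}
    = 0.17 · √(153/0.4491) − 1.960
    = 0.17 · 18.4576 − 1.960
    = 3.1378 − 1.960 = 1.1778 → 1.18
Power = Φ(1.18) = 0.881.

Power ≈ 0.881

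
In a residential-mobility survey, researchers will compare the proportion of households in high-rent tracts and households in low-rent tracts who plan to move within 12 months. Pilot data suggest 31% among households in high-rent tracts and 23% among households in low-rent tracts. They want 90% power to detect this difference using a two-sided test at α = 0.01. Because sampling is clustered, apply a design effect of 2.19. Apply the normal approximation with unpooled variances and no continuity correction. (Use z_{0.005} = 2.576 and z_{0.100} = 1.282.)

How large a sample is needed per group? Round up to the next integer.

n = (z_{α/2} + z_β)² · [p₁(1−p₁) + p₂(1−p₂)] / (p₁ − p₂)²
  = (2.576 + 1.282)² · (0.31·0.69 + 0.23·0.77) / (0.08)²
  = (3.858)² · (0.2139 + 0.1771) / 0.0064
  = 14.8842 · 0.3910 / 0.0064
  = 909.33
Design effect: 2.19 × 909.33 = 1991.43.
Round up → n = 1992 per group.

n = 1992 per group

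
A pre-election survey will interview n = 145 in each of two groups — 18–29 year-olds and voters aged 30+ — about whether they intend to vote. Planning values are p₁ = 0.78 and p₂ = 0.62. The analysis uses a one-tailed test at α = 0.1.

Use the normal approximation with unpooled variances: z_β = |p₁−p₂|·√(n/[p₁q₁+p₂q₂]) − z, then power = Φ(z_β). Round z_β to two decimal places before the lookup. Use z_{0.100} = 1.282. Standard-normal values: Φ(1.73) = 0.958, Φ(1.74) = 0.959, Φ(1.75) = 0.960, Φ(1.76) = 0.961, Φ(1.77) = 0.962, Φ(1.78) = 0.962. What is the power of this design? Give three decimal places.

Power ≈ 0.959

z_β = |p₁−p₂|·√(n/[p₁q₁+p₂q₂]) − z_α
    = 0.16 · √(145/0.4072) − 1.282
    = 0.16 · 18.8704 − 1.282
    = 3.0193 − 1.282 = 1.7373 → 1.74
Power = Φ(1.74) = 0.959.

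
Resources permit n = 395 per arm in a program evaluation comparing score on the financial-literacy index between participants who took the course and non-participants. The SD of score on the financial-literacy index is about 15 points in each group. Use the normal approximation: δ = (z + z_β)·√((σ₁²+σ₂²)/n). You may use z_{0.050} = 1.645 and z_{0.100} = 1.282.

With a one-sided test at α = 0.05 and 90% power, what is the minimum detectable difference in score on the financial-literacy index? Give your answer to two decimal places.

δ = (z_α + z_β) · √((σ₁²+σ₂²)/n)
  = (1.645 + 1.282) · √(450/395)
  = 2.927 · √1.1392
  = 2.927 · 1.0674
  = 3.1241

Minimum detectable difference ≈ 3.12 points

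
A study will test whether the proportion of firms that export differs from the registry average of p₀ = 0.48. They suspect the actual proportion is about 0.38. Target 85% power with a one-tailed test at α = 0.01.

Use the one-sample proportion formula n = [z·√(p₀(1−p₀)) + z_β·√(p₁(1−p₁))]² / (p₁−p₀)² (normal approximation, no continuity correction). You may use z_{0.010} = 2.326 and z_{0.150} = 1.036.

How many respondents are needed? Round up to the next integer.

n = [z_α·√(p₀q₀) + z_β·√(p₁q₁)]² / (p₁ − p₀)²
  = [2.326·√(0.48·0.52) + 1.036·√(0.38·0.62)]² / (-0.10)²
  = [2.326·0.4996 + 1.036·0.4854]² / 0.0100
  = [1.6649]² / 0.0100
  = 277.20
Round up → n = 278.

n = 278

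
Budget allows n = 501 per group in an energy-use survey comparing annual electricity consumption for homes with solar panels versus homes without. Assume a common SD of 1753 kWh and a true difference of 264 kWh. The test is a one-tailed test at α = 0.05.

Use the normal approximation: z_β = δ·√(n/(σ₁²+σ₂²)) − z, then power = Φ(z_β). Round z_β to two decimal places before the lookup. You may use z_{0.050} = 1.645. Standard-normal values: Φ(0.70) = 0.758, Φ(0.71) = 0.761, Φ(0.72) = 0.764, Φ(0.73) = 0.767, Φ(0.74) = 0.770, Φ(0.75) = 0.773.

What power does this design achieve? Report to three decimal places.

Power ≈ 0.770

z_β = δ·√(n/(σ₁²+σ₂²)) − z_α
    = 264 · √(501/6146018) − 1.645
    = 264 · 0.00903 − 1.645
    = 2.3836 − 1.645 = 0.7386 → 0.74
Power = Φ(0.74) = 0.770.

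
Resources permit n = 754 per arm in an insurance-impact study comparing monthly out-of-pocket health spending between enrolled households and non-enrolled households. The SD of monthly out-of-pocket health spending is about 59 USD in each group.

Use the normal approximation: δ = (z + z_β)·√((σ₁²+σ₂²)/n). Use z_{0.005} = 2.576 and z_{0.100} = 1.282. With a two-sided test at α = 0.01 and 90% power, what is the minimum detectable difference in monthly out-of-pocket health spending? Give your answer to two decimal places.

Minimum detectable difference ≈ 11.72 USD

δ = (z_{α/2} + z_β) · √((σ₁²+σ₂²)/n)
  = (2.576 + 1.282) · √(6962/754)
  = 3.858 · √9.2334
  = 3.858 · 3.0387
  = 11.7231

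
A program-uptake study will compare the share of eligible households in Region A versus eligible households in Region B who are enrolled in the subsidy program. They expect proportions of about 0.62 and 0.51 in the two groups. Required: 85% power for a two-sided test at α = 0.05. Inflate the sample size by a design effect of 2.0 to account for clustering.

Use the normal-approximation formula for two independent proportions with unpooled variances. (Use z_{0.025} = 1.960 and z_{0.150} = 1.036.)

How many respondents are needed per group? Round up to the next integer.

n = (z_{α/2} + z_β)² · [p₁(1−p₁) + p₂(1−p₂)] / (p₁ − p₂)²
  = (1.960 + 1.036)² · (0.62·0.38 + 0.51·0.49) / (0.11)²
  = (2.996)² · (0.2356 + 0.2499) / 0.0121
  = 8.9760 · 0.4855 / 0.0121
  = 360.15
Design effect: 2.0 × 360.15 = 720.31.
Round up → n = 721 per group.

n = 721 per group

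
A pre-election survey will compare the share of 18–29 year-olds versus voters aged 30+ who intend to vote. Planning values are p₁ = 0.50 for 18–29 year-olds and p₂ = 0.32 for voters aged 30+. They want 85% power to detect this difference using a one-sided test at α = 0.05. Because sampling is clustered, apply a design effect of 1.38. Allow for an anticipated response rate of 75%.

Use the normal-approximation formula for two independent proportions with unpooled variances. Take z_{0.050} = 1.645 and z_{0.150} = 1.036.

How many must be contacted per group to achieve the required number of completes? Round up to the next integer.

n = 191 per group

n = (z_α + z_β)² · [p₁(1−p₁) + p₂(1−p₂)] / (p₁ − p₂)²
  = (1.645 + 1.036)² · (0.50·0.50 + 0.32·0.68) / (0.18)²
  = (2.681)² · (0.2500 + 0.2176) / 0.0324
  = 7.1878 · 0.4676 / 0.0324
  = 103.73
Design effect: 1.38 × 103.73 = 143.15.
Adjust for 75% response: 143.15 / 0.75 = 190.87.
Round up → n = 191 per group.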